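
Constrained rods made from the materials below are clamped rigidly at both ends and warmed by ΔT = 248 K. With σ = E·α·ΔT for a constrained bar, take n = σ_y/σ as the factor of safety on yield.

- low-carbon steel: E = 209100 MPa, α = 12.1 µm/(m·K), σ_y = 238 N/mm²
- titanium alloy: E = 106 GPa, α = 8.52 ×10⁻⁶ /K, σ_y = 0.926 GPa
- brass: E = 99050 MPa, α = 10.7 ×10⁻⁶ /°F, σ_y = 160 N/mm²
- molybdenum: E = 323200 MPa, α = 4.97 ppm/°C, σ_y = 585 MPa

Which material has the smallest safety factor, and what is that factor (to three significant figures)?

With everything in SI (GPa, ×10⁻⁶/K, MPa):
  low-carbon steel: E = 209.1, α = 12.1, σ_y = 238.0 → σ = 627 MPa, n = 0.379
  titanium alloy: E = 106.0, α = 8.52, σ_y = 926.0 → σ = 224 MPa, n = 4.13
  brass: E = 99.05, α = 19.3, σ_y = 160.0 → σ = 473 MPa, n = 0.338
  molybdenum: E = 323.2, α = 4.97, σ_y = 585.0 → σ = 398 MPa, n = 1.47
The minimum is brass at n = 0.338.

brass, n = 0.338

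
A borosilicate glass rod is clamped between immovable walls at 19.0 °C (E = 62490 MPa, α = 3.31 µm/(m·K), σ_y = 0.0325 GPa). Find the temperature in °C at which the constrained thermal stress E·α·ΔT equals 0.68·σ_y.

E = 62490 MPa = 62.49 GPa.
σ_y = 0.0325 GPa = 32.50 MPa.
E·α·ΔT = 22.10 MPa ⇒ ΔT = 22.10 / (62.49×10³ × 3.31×10⁻⁶) = 106.8 K.
T = 19.0 + 106.8 = 125.8 °C.

126 °C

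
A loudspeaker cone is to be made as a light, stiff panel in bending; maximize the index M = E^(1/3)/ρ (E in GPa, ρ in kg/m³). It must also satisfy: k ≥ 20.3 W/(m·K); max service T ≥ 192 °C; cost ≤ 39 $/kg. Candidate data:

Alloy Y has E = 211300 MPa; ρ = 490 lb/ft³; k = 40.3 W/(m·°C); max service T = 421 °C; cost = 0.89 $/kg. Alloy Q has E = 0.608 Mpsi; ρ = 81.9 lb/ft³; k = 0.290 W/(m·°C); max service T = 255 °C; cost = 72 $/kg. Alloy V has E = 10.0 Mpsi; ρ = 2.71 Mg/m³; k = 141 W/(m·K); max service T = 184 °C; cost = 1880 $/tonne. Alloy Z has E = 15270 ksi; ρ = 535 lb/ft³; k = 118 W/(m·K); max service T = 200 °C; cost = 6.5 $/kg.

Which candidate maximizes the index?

alloy Y

Screen on constraints: k ≥ 20.3 W/(m·K); max service T ≥ 192 °C; cost ≤ 39 $/kg. Survivors: alloy Y, alloy Z.
Convert each candidate to consistent units, then evaluate M:
  alloy Y: E = 211.3 GPa, ρ = 7849 kg/m³
  alloy Z: E = 105.3 GPa, ρ = 8570 kg/m³
  alloy Y: M = 0.759×10⁻³
  alloy Z: M = 0.551×10⁻³
The maximum is for alloy Y.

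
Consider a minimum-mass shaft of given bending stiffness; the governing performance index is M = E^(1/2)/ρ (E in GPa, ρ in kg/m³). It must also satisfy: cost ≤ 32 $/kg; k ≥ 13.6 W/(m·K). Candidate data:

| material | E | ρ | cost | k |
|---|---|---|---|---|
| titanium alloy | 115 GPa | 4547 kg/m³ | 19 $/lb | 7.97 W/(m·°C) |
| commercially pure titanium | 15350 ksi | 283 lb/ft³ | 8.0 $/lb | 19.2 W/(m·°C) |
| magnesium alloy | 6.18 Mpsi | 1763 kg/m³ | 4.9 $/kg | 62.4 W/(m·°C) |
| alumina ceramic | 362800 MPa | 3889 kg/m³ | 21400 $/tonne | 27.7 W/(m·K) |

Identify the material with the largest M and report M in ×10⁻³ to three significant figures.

alumina ceramic, M = 4.90×10⁻³

Screen on constraints: cost ≤ 32 $/kg; k ≥ 13.6 W/(m·K). Survivors: commercially pure titanium, magnesium alloy, alumina ceramic.
Putting every candidate on a common basis:
  commercially pure titanium: E = 105.8 GPa, ρ = 4533 kg/m³
  magnesium alloy: E = 42.61 GPa, ρ = 1763 kg/m³
  alumina ceramic: E = 362.8 GPa, ρ = 3889 kg/m³
  alumina ceramic: M = 4.90×10⁻³
  magnesium alloy: M = 3.70×10⁻³
  commercially pure titanium: M = 2.27×10⁻³
Alumina ceramic has the largest M.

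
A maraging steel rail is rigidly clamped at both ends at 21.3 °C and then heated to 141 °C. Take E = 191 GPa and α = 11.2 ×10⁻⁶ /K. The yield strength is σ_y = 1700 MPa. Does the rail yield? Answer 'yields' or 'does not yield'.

ΔT = 119.7 K. Constrained thermal stress σ = E·α·ΔT = 191.0×10³ MPa × 11.2×10⁻⁶ × 119.7 = 256 MPa (compressive).
Compare to σ_y = 1700 MPa: σ < σ_y, so it does not yield.

does not yield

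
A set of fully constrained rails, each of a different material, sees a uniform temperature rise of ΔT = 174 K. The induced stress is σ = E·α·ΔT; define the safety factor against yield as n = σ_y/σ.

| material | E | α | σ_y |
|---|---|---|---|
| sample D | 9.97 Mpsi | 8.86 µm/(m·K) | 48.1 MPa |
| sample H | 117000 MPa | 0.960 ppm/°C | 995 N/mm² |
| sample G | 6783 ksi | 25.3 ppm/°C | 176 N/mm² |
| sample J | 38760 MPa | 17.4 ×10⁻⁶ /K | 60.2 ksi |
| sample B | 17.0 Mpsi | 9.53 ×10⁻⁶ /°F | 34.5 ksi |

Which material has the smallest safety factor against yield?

With everything in SI (GPa, ×10⁻⁶/K, MPa):
  sample D: E = 68.74, α = 8.86, σ_y = 48.10 → σ = 106 MPa, n = 0.454
  sample H: E = 117.0, α = 0.960, σ_y = 995.0 → σ = 19.5 MPa, n = 50.9
  sample G: E = 46.77, α = 25.3, σ_y = 176.0 → σ = 206 MPa, n = 0.855
  sample J: E = 38.76, α = 17.4, σ_y = 415.1 → σ = 117 MPa, n = 3.54
  sample B: E = 117.2, α = 17.2, σ_y = 237.9 → σ = 350 MPa, n = 0.680
The minimum is sample D at n = 0.454.

sample D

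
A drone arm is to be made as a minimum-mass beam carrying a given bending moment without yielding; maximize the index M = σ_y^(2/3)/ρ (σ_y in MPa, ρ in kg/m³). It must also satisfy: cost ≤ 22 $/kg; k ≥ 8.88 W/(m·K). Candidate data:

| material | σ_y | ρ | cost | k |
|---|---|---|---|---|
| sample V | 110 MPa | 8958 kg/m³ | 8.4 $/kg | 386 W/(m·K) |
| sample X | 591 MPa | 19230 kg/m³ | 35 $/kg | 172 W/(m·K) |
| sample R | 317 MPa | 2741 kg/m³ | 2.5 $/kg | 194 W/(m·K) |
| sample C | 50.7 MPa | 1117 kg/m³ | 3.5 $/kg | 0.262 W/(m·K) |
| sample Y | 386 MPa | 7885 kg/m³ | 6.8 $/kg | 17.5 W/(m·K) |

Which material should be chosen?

Screen on constraints: cost ≤ 22 $/kg; k ≥ 8.88 W/(m·K). Survivors: sample V, sample R, sample Y.
Evaluate M for each candidate:
  sample R: M = 17.0×10⁻³
  sample Y: M = 6.72×10⁻³
  sample V: M = 2.56×10⁻³
Sample R ranks first.

sample R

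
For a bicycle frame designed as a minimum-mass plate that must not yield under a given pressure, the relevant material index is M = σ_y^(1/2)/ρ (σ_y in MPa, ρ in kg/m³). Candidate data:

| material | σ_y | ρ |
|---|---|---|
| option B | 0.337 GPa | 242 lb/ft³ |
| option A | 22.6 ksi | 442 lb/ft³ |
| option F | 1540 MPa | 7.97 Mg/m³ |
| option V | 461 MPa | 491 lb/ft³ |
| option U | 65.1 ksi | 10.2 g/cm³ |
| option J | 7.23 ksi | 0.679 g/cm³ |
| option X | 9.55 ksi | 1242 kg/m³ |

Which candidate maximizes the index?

In SI units:
  option B: σ_y = 337.0 MPa, ρ = 3876 kg/m³
  option A: σ_y = 155.8 MPa, ρ = 7080 kg/m³
  option F: σ_y = 1540 MPa, ρ = 7970 kg/m³
  option V: σ_y = 461.0 MPa, ρ = 7865 kg/m³
  option U: σ_y = 448.8 MPa, ρ = 10200 kg/m³
  option J: σ_y = 49.85 MPa, ρ = 679.0 kg/m³
  option X: σ_y = 65.84 MPa, ρ = 1242 kg/m³
  option J: M = 10.4×10⁻³
  option X: M = 6.53×10⁻³
  option F: M = 4.92×10⁻³
  option B: M = 4.74×10⁻³
  option V: M = 2.73×10⁻³
  option U: M = 2.08×10⁻³
  option A: M = 1.76×10⁻³
Option J ranks first.

option J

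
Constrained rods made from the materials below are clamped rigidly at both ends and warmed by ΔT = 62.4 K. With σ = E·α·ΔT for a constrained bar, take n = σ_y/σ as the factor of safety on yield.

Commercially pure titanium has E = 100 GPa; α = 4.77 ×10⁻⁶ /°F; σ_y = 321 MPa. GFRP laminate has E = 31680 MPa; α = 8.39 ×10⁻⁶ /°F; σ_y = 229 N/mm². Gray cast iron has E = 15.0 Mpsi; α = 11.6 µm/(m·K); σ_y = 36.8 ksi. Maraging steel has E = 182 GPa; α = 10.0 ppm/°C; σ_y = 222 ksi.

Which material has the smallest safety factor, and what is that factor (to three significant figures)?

gray cast iron, n = 3.39

Per material, after unit conversion:
  commercially pure titanium: E = 100.0, α = 8.59, σ_y = 321.0 → σ = 53.6 MPa, n = 5.99
  GFRP laminate: E = 31.68, α = 15.1, σ_y = 229.0 → σ = 29.9 MPa, n = 7.67
  gray cast iron: E = 103.4, α = 11.6, σ_y = 253.7 → σ = 74.9 MPa, n = 3.39
  maraging steel: E = 182.0, α = 10.0, σ_y = 1531 → σ = 114 MPa, n = 13.5
Smallest n: gray cast iron with n = 3.39.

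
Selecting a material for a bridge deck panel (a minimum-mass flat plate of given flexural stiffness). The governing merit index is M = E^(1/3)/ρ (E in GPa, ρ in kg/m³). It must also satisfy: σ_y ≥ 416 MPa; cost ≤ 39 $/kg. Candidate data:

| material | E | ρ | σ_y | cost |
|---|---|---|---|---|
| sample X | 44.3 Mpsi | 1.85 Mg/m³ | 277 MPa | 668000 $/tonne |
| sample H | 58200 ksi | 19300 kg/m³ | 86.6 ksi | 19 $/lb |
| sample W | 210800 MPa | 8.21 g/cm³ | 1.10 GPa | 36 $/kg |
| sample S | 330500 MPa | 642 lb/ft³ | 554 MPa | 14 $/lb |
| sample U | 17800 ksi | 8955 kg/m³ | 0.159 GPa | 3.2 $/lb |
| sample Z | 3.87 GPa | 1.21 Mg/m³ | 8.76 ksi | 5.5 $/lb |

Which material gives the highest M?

Screen on constraints: σ_y ≥ 416 MPa; cost ≤ 39 $/kg. Survivors: sample W, sample S.
Normalizing units and computing the index:
  sample W: E = 210.8 GPa, ρ = 8210 kg/m³
  sample S: E = 330.5 GPa, ρ = 10280 kg/m³
  sample W: M = 0.725×10⁻³
  sample S: M = 0.672×10⁻³
Sample W ranks first.

sample W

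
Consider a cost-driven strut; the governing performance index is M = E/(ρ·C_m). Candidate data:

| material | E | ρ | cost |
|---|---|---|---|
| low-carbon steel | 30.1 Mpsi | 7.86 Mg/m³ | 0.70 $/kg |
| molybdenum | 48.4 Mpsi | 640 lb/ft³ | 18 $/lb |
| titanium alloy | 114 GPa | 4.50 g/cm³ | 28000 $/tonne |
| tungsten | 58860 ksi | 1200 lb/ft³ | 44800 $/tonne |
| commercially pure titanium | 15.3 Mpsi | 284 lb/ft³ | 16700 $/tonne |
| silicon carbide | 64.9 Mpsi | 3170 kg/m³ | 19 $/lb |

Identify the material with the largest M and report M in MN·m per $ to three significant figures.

low-carbon steel, M = 37.7 MN·m per $

Normalizing units and computing the index:
  low-carbon steel: E = 207.5 GPa, ρ = 7860 kg/m³, cost = 0.7000 $/kg
  molybdenum: E = 333.7 GPa, ρ = 10250 kg/m³, cost = 39.68 $/kg
  titanium alloy: E = 114.0 GPa, ρ = 4500 kg/m³, cost = 28.00 $/kg
  tungsten: E = 405.8 GPa, ρ = 19220 kg/m³, cost = 44.80 $/kg
  commercially pure titanium: E = 105.5 GPa, ρ = 4549 kg/m³, cost = 16.70 $/kg
  silicon carbide: E = 447.5 GPa, ρ = 3170 kg/m³, cost = 41.89 $/kg
  low-carbon steel: M = 37.7 MN·m per $
  silicon carbide: M = 3.37 MN·m per $
  commercially pure titanium: M = 1.39 MN·m per $
  titanium alloy: M = 0.905 MN·m per $
  molybdenum: M = 0.820 MN·m per $
  tungsten: M = 0.471 MN·m per $
Highest index: low-carbon steel.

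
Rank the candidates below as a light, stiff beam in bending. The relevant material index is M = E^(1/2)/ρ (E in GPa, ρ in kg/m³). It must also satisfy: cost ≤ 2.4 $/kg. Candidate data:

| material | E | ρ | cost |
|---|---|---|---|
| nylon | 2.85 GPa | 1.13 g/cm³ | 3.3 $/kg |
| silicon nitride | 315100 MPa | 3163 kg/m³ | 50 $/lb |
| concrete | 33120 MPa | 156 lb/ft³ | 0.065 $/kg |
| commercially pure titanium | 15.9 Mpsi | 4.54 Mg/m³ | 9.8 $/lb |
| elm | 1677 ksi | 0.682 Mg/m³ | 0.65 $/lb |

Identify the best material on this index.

Screen on constraints: cost ≤ 2.4 $/kg. Survivors: concrete, elm.
Putting every candidate on a common basis:
  concrete: E = 33.12 GPa, ρ = 2499 kg/m³
  elm: E = 11.56 GPa, ρ = 682.0 kg/m³
  elm: M = 4.99×10⁻³
  concrete: M = 2.30×10⁻³
The maximum is for elm.

elm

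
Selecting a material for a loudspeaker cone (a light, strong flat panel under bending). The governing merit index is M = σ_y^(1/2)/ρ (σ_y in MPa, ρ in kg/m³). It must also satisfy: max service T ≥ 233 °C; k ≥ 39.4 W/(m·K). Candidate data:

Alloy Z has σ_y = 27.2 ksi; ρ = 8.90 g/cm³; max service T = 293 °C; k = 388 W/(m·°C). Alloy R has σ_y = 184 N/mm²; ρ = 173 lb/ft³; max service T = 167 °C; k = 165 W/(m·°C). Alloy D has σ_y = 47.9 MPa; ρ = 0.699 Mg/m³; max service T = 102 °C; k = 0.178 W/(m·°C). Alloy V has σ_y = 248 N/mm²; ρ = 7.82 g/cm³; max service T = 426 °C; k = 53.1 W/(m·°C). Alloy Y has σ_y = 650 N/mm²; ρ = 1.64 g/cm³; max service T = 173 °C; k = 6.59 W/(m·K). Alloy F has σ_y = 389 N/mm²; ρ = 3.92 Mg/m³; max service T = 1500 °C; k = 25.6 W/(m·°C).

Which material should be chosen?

Screen on constraints: max service T ≥ 233 °C; k ≥ 39.4 W/(m·K). Survivors: alloy Z, alloy V.
Normalizing units and computing the index:
  alloy Z: σ_y = 187.5 MPa, ρ = 8900 kg/m³
  alloy V: σ_y = 248.0 MPa, ρ = 7820 kg/m³
  alloy V: M = 2.01×10⁻³
  alloy Z: M = 1.54×10⁻³
Alloy V ranks first.

alloy V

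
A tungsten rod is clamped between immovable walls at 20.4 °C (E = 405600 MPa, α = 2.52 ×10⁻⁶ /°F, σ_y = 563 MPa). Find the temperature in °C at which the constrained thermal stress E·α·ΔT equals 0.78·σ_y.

259 °C

E = 405600 MPa = 405.6 GPa.
α = 2.52×10⁻⁶/°F × 9/5 = 4.54×10⁻⁶/K.
E·α·ΔT = 439.1 MPa ⇒ ΔT = 439.1 / (405.6×10³ × 4.54×10⁻⁶) = 238.7 K.
T = 20.4 + 238.7 = 259.1 °C.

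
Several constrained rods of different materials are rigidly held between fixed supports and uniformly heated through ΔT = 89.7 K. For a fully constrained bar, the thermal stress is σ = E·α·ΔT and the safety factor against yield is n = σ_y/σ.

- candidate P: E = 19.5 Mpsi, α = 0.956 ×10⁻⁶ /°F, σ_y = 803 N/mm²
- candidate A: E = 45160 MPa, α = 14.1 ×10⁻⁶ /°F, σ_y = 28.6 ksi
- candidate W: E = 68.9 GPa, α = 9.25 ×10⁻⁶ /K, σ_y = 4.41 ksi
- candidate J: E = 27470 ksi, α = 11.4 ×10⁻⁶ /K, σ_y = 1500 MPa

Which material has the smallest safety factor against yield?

candidate W

Per material, after unit conversion:
  candidate P: E = 134.4, α = 1.72, σ_y = 803.0 → σ = 20.8 MPa, n = 38.7
  candidate A: E = 45.16, α = 25.4, σ_y = 197.2 → σ = 103 MPa, n = 1.92
  candidate W: E = 68.90, α = 9.25, σ_y = 30.41 → σ = 57.2 MPa, n = 0.532
  candidate J: E = 189.4, α = 11.4, σ_y = 1500 → σ = 194 MPa, n = 7.74
Candidate W has the lowest safety factor, n = 0.532.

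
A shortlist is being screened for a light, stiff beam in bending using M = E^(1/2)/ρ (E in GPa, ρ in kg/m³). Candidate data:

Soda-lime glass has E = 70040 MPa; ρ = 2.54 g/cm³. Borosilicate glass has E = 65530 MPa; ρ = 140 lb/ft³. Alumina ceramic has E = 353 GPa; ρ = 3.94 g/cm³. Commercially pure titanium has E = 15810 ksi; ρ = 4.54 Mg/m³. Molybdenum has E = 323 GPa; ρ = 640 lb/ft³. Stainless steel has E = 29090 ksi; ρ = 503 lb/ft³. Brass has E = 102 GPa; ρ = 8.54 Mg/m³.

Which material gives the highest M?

alumina ceramic

Normalizing units and computing the index:
  soda-lime glass: E = 70.04 GPa, ρ = 2540 kg/m³
  borosilicate glass: E = 65.53 GPa, ρ = 2243 kg/m³
  alumina ceramic: E = 353.0 GPa, ρ = 3940 kg/m³
  commercially pure titanium: E = 109.0 GPa, ρ = 4540 kg/m³
  molybdenum: E = 323.0 GPa, ρ = 10250 kg/m³
  stainless steel: E = 200.6 GPa, ρ = 8057 kg/m³
  brass: E = 102.0 GPa, ρ = 8540 kg/m³
  alumina ceramic: M = 4.77×10⁻³
  borosilicate glass: M = 3.61×10⁻³
  soda-lime glass: M = 3.29×10⁻³
  commercially pure titanium: M = 2.30×10⁻³
  stainless steel: M = 1.76×10⁻³
  molybdenum: M = 1.75×10⁻³
  brass: M = 1.18×10⁻³
Alumina ceramic has the largest M.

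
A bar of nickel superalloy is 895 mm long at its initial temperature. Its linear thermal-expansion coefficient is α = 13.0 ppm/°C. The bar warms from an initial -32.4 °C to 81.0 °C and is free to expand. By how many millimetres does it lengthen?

ΔT = 81.0 − (-32.4) = 113.4 K.
ΔL = α·L₀·ΔT = 13.0×10⁻⁶ × 895 mm × 113.4 K = 1.32 mm.

1.32 mm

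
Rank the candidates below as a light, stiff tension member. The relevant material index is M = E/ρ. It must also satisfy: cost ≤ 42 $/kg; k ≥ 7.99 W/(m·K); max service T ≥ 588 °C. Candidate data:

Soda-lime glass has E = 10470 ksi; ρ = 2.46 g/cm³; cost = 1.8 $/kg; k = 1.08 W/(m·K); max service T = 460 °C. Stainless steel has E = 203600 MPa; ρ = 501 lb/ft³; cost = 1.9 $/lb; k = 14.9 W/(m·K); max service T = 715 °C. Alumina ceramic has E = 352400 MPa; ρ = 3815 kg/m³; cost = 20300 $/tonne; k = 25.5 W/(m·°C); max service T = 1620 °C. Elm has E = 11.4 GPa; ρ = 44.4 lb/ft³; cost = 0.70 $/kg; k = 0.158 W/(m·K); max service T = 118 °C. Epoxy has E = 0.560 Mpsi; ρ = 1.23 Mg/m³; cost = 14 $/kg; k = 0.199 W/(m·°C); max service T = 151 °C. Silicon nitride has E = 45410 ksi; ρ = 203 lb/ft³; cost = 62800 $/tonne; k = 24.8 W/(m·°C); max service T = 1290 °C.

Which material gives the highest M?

alumina ceramic

Screen on constraints: cost ≤ 42 $/kg; k ≥ 7.99 W/(m·K); max service T ≥ 588 °C. Survivors: stainless steel, alumina ceramic.
In SI units:
  stainless steel: E = 203.6 GPa, ρ = 8025 kg/m³
  alumina ceramic: E = 352.4 GPa, ρ = 3815 kg/m³
  alumina ceramic: M = 92.4 MN·m/kg
  stainless steel: M = 25.4 MN·m/kg
Alumina ceramic ranks first.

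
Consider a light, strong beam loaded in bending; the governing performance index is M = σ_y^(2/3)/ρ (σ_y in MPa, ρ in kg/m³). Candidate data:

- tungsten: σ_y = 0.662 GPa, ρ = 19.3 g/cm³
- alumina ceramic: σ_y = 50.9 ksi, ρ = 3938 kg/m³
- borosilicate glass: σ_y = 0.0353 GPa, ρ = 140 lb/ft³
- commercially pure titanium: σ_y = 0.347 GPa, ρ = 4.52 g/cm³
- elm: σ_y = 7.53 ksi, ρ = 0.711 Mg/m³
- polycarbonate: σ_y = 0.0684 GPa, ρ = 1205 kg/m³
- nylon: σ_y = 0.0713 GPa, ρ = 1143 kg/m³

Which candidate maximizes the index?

Normalizing units and computing the index:
  tungsten: σ_y = 662.0 MPa, ρ = 19300 kg/m³
  alumina ceramic: σ_y = 350.9 MPa, ρ = 3938 kg/m³
  borosilicate glass: σ_y = 35.30 MPa, ρ = 2243 kg/m³
  commercially pure titanium: σ_y = 347.0 MPa, ρ = 4520 kg/m³
  elm: σ_y = 51.92 MPa, ρ = 711.0 kg/m³
  polycarbonate: σ_y = 68.40 MPa, ρ = 1205 kg/m³
  nylon: σ_y = 71.30 MPa, ρ = 1143 kg/m³
  elm: M = 19.6×10⁻³
  nylon: M = 15.0×10⁻³
  polycarbonate: M = 13.9×10⁻³
  alumina ceramic: M = 12.6×10⁻³
  commercially pure titanium: M = 10.9×10⁻³
  borosilicate glass: M = 4.80×10⁻³
  tungsten: M = 3.94×10⁻³
Elm has the largest M.

elm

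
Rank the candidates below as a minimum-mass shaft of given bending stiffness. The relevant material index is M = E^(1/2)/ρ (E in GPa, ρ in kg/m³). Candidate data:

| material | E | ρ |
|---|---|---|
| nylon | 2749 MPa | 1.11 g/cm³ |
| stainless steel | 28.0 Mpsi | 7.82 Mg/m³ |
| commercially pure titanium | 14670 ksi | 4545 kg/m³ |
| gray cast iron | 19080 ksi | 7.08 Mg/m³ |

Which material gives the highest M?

Convert each candidate to consistent units, then evaluate M:
  nylon: E = 2.749 GPa, ρ = 1110 kg/m³
  stainless steel: E = 193.1 GPa, ρ = 7820 kg/m³
  commercially pure titanium: E = 101.1 GPa, ρ = 4545 kg/m³
  gray cast iron: E = 131.6 GPa, ρ = 7080 kg/m³
  commercially pure titanium: M = 2.21×10⁻³
  stainless steel: M = 1.78×10⁻³
  gray cast iron: M = 1.62×10⁻³
  nylon: M = 1.49×10⁻³
The maximum is for commercially pure titanium.

commercially pure titanium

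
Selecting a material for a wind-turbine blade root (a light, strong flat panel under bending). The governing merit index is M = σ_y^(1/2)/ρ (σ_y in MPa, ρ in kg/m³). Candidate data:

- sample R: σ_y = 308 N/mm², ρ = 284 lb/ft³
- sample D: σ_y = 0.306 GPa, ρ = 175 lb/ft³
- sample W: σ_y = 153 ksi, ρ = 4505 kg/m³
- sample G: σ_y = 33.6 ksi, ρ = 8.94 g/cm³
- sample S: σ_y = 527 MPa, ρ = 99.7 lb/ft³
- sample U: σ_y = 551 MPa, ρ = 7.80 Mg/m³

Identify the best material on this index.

In SI units:
  sample R: σ_y = 308.0 MPa, ρ = 4549 kg/m³
  sample D: σ_y = 306.0 MPa, ρ = 2803 kg/m³
  sample W: σ_y = 1055 MPa, ρ = 4505 kg/m³
  sample G: σ_y = 231.7 MPa, ρ = 8940 kg/m³
  sample S: σ_y = 527.0 MPa, ρ = 1597 kg/m³
  sample U: σ_y = 551.0 MPa, ρ = 7800 kg/m³
  sample S: M = 14.4×10⁻³
  sample W: M = 7.21×10⁻³
  sample D: M = 6.24×10⁻³
  sample R: M = 3.86×10⁻³
  sample U: M = 3.01×10⁻³
  sample G: M = 1.70×10⁻³
Sample S has the largest M.

sample S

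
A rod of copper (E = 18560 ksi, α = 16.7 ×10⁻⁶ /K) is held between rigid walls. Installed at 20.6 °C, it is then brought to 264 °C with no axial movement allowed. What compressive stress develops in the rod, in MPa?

520 MPa

E = 18560 ksi = 128.0 GPa.
ΔT = 243.4 K. Constrained thermal stress σ = E·α·ΔT = 128.0×10³ MPa × 16.7×10⁻⁶ × 243.4 = 520 MPa (compressive).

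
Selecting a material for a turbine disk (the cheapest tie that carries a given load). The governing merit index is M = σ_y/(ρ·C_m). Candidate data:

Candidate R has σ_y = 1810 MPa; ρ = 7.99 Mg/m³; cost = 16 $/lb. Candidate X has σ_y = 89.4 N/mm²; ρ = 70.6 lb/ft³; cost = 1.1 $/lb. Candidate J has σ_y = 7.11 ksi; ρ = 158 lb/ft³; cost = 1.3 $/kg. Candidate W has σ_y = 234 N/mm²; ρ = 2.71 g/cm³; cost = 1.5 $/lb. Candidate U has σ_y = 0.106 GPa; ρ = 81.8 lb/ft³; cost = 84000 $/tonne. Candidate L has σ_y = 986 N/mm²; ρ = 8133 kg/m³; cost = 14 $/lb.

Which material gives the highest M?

candidate X

Putting every candidate on a common basis:
  candidate R: σ_y = 1810 MPa, ρ = 7990 kg/m³, cost = 35.27 $/kg
  candidate X: σ_y = 89.40 MPa, ρ = 1131 kg/m³, cost = 2.425 $/kg
  candidate J: σ_y = 49.02 MPa, ρ = 2531 kg/m³, cost = 1.300 $/kg
  candidate W: σ_y = 234.0 MPa, ρ = 2710 kg/m³, cost = 3.307 $/kg
  candidate U: σ_y = 106.0 MPa, ρ = 1310 kg/m³, cost = 84.00 $/kg
  candidate L: σ_y = 986.0 MPa, ρ = 8133 kg/m³, cost = 30.86 $/kg
  candidate X: M = 32.6 kN·m per $
  candidate W: M = 26.1 kN·m per $
  candidate J: M = 14.9 kN·m per $
  candidate R: M = 6.42 kN·m per $
  candidate L: M = 3.93 kN·m per $
  candidate U: M = 0.963 kN·m per $
Candidate X has the largest M.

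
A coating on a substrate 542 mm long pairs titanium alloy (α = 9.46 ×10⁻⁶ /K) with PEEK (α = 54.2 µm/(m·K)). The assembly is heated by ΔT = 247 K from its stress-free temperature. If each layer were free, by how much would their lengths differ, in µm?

Δα = |9.46 − 54.2|×10⁻⁶/K = 44.7×10⁻⁶/K.
ΔL_mismatch = Δα·L·ΔT = 44.7×10⁻⁶ × 542.0 mm × 247.0 K = 5990 µm.

5990 µm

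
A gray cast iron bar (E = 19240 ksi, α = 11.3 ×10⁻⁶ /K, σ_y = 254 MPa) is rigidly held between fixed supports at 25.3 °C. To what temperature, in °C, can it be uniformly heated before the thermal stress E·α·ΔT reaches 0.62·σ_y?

E = 19240 ksi = 132.7 GPa.
E·α·ΔT = 157.5 MPa ⇒ ΔT = 157.5 / (132.7×10³ × 11.3×10⁻⁶) = 105.1 K.
T = 25.3 + 105.1 = 130.4 °C.

130 °C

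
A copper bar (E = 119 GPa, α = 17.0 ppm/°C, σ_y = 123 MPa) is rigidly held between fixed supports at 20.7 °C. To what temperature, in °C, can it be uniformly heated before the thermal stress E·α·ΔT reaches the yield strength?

81.5 °C

E·α·ΔT = 123.0 MPa ⇒ ΔT = 123.0 / (119.0×10³ × 17.0×10⁻⁶) = 60.80 K.
T = 20.7 + 60.80 = 81.50 °C.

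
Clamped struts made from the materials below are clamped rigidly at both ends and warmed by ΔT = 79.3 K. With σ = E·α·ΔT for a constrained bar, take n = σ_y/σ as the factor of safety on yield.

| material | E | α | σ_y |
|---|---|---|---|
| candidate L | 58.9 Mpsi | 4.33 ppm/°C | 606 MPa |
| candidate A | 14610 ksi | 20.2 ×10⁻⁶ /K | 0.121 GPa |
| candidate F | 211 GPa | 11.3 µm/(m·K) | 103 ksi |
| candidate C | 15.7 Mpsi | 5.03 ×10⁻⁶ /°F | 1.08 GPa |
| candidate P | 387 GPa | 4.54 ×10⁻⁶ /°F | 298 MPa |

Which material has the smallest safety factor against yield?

candidate A

Converting E to GPa, α to ×10⁻⁶/K, σ_y to MPa, then σ and n for each:
  candidate L: E = 406.1, α = 4.33, σ_y = 606.0 → σ = 139 MPa, n = 4.35
  candidate A: E = 100.7, α = 20.2, σ_y = 121.0 → σ = 161 MPa, n = 0.750
  candidate F: E = 211.0, α = 11.3, σ_y = 710.2 → σ = 189 MPa, n = 3.76
  candidate C: E = 108.2, α = 9.05, σ_y = 1080 → σ = 77.7 MPa, n = 13.9
  candidate P: E = 387.0, α = 8.17, σ_y = 298.0 → σ = 251 MPa, n = 1.19
Candidate A has the lowest safety factor, n = 0.750.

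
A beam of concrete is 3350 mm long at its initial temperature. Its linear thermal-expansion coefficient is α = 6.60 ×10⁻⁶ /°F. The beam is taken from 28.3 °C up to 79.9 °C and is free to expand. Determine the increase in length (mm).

2.05 mm

Convert α: 6.60×10⁻⁶/°F × (9/5) = 11.9×10⁻⁶/K.
ΔT = 79.9 − 28.3 = 51.60 K.
ΔL = α·L₀·ΔT = 11.9×10⁻⁶ × 3350 mm × 51.60 K = 2.05 mm.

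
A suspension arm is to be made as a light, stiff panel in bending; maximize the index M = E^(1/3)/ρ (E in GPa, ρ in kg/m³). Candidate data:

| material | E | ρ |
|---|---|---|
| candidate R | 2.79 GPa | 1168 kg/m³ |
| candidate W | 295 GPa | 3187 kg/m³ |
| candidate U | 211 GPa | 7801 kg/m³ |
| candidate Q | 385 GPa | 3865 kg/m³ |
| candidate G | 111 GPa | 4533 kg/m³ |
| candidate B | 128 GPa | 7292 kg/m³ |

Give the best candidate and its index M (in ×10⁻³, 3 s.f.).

candidate W, M = 2.09×10⁻³

Computing M directly (units already consistent):
  candidate W: M = 2.09×10⁻³
  candidate Q: M = 1.88×10⁻³
  candidate R: M = 1.21×10⁻³
  candidate G: M = 1.06×10⁻³
  candidate U: M = 0.763×10⁻³
  candidate B: M = 0.691×10⁻³
Highest index: candidate W.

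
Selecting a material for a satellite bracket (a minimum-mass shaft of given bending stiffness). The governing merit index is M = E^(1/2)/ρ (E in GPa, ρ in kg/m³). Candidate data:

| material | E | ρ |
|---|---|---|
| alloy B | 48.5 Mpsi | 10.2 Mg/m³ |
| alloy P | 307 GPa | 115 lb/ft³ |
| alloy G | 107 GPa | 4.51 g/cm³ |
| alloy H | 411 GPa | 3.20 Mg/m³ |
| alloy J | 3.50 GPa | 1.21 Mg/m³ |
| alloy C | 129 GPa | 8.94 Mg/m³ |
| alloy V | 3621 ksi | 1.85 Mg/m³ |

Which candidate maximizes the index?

Putting every candidate on a common basis:
  alloy B: E = 334.4 GPa, ρ = 10200 kg/m³
  alloy P: E = 307.0 GPa, ρ = 1842 kg/m³
  alloy G: E = 107.0 GPa, ρ = 4510 kg/m³
  alloy H: E = 411.0 GPa, ρ = 3200 kg/m³
  alloy J: E = 3.500 GPa, ρ = 1210 kg/m³
  alloy C: E = 129.0 GPa, ρ = 8940 kg/m³
  alloy V: E = 24.97 GPa, ρ = 1850 kg/m³
  alloy P: M = 9.51×10⁻³
  alloy H: M = 6.34×10⁻³
  alloy V: M = 2.70×10⁻³
  alloy G: M = 2.29×10⁻³
  alloy B: M = 1.79×10⁻³
  alloy J: M = 1.55×10⁻³
  alloy C: M = 1.27×10⁻³
The maximum is for alloy P.

alloy P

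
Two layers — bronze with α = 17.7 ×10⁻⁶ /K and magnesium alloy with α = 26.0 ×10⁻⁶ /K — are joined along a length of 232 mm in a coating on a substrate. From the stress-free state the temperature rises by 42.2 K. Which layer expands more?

magnesium alloy

α(bronze) = 17.7×10⁻⁶/K vs α(magnesium alloy) = 26.0×10⁻⁶/K.
Higher α expands more for the same ΔT: magnesium alloy.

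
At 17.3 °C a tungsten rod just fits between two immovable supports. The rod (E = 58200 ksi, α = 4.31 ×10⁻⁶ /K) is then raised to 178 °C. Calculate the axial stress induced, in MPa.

278 MPa

E = 58200 ksi = 401.3 GPa.
ΔT = 160.7 K. Constrained thermal stress σ = E·α·ΔT = 401.3×10³ MPa × 4.31×10⁻⁶ × 160.7 = 278 MPa (compressive).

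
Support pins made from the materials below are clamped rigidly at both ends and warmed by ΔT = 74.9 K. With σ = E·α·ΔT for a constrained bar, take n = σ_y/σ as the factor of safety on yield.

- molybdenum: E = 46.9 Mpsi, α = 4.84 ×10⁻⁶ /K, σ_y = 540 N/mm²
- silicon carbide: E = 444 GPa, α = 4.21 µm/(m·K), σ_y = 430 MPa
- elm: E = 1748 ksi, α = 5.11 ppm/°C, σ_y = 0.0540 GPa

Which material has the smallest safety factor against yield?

Converting E to GPa, α to ×10⁻⁶/K, σ_y to MPa, then σ and n for each:
  molybdenum: E = 323.4, α = 4.84, σ_y = 540.0 → σ = 117 MPa, n = 4.61
  silicon carbide: E = 444.0, α = 4.21, σ_y = 430.0 → σ = 140 MPa, n = 3.07
  elm: E = 12.05, α = 5.11, σ_y = 54.00 → σ = 4.61 MPa, n = 11.7
The minimum is silicon carbide at n = 3.07.

silicon carbide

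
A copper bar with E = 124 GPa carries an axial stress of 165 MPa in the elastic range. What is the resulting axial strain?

1.33×10⁻³

ε = σ/E = 165 / 124000 = 1.33×10⁻³.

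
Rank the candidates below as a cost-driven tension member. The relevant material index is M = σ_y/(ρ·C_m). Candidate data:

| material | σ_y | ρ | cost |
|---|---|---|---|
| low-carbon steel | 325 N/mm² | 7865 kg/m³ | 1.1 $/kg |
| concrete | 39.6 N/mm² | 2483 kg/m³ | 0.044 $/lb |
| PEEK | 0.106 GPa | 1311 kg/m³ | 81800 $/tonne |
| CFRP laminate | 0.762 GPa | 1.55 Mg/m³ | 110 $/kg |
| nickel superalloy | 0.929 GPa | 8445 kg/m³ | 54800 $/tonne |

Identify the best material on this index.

concrete

Normalizing units and computing the index:
  low-carbon steel: σ_y = 325.0 MPa, ρ = 7865 kg/m³, cost = 1.100 $/kg
  concrete: σ_y = 39.60 MPa, ρ = 2483 kg/m³, cost = 0.09700 $/kg
  PEEK: σ_y = 106.0 MPa, ρ = 1311 kg/m³, cost = 81.80 $/kg
  CFRP laminate: σ_y = 762.0 MPa, ρ = 1550 kg/m³, cost = 110.0 $/kg
  nickel superalloy: σ_y = 929.0 MPa, ρ = 8445 kg/m³, cost = 54.80 $/kg
  concrete: M = 164 kN·m per $
  low-carbon steel: M = 37.6 kN·m per $
  CFRP laminate: M = 4.47 kN·m per $
  nickel superalloy: M = 2.01 kN·m per $
  PEEK: M = 0.988 kN·m per $
Concrete has the largest M.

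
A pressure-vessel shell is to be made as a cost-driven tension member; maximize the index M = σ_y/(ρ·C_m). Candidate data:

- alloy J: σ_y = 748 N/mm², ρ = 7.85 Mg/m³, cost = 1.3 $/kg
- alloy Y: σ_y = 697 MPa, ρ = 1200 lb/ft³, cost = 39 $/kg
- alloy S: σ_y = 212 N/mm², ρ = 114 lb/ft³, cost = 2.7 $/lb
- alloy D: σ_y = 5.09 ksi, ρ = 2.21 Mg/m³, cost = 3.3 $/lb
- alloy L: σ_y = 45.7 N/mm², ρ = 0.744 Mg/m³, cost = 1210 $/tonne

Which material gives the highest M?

alloy J

In SI units:
  alloy J: σ_y = 748.0 MPa, ρ = 7850 kg/m³, cost = 1.300 $/kg
  alloy Y: σ_y = 697.0 MPa, ρ = 19220 kg/m³, cost = 39.00 $/kg
  alloy S: σ_y = 212.0 MPa, ρ = 1826 kg/m³, cost = 5.952 $/kg
  alloy D: σ_y = 35.09 MPa, ρ = 2210 kg/m³, cost = 7.275 $/kg
  alloy L: σ_y = 45.70 MPa, ρ = 744.0 kg/m³, cost = 1.210 $/kg
  alloy J: M = 73.3 kN·m per $
  alloy L: M = 50.8 kN·m per $
  alloy S: M = 19.5 kN·m per $
  alloy D: M = 2.18 kN·m per $
  alloy Y: M = 0.930 kN·m per $
Alloy J ranks first.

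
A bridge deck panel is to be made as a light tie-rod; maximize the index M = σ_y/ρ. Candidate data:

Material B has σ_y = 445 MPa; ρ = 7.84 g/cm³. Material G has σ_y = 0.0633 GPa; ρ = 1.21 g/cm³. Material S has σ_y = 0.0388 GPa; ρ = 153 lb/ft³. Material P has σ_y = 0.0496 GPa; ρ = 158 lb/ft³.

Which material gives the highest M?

material B

In SI units:
  material B: σ_y = 445.0 MPa, ρ = 7840 kg/m³
  material G: σ_y = 63.30 MPa, ρ = 1210 kg/m³
  material S: σ_y = 38.80 MPa, ρ = 2451 kg/m³
  material P: σ_y = 49.60 MPa, ρ = 2531 kg/m³
  material B: M = 56.8 kN·m/kg
  material G: M = 52.3 kN·m/kg
  material P: M = 19.6 kN·m/kg
  material S: M = 15.8 kN·m/kg
Material B ranks first.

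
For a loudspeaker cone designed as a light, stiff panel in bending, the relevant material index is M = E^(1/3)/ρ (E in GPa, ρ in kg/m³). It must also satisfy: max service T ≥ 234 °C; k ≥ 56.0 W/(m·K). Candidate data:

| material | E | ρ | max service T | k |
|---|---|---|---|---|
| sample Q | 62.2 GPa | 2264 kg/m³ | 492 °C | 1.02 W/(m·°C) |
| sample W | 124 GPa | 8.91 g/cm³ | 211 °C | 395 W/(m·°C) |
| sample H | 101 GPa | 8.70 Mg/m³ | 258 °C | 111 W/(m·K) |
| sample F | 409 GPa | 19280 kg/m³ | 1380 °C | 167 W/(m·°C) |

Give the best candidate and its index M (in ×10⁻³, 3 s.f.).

sample H, M = 0.535×10⁻³

Screen on constraints: max service T ≥ 234 °C; k ≥ 56.0 W/(m·K). Survivors: sample H, sample F.
Convert each candidate to consistent units, then evaluate M:
  sample H: E = 101.0 GPa, ρ = 8700 kg/m³
  sample F: E = 409.0 GPa, ρ = 19280 kg/m³
  sample H: M = 0.535×10⁻³
  sample F: M = 0.385×10⁻³
Sample H ranks first.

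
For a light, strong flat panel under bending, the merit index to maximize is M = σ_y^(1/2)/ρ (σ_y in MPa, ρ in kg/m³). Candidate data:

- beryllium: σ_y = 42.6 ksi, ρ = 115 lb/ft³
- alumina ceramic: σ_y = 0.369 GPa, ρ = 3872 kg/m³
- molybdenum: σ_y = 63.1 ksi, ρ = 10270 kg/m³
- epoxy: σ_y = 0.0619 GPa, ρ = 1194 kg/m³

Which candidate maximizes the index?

After converting to SI:
  beryllium: σ_y = 293.7 MPa, ρ = 1842 kg/m³
  alumina ceramic: σ_y = 369.0 MPa, ρ = 3872 kg/m³
  molybdenum: σ_y = 435.1 MPa, ρ = 10270 kg/m³
  epoxy: σ_y = 61.90 MPa, ρ = 1194 kg/m³
  beryllium: M = 9.30×10⁻³
  epoxy: M = 6.59×10⁻³
  alumina ceramic: M = 4.96×10⁻³
  molybdenum: M = 2.03×10⁻³
The maximum is for beryllium.

beryllium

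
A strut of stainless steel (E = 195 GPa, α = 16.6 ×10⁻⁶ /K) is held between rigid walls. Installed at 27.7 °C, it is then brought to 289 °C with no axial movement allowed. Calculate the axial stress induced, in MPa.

846 MPa

ΔT = 261.3 K. Constrained thermal stress σ = E·α·ΔT = 195.0×10³ MPa × 16.6×10⁻⁶ × 261.3 = 846 MPa (compressive).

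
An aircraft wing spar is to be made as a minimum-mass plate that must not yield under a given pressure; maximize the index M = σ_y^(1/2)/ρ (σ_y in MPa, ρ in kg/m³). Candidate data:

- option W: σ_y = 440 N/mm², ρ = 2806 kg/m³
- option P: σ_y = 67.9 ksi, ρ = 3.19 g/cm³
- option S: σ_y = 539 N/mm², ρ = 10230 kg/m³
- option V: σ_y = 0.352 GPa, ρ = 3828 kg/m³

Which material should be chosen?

option W

After converting to SI:
  option W: σ_y = 440.0 MPa, ρ = 2806 kg/m³
  option P: σ_y = 468.2 MPa, ρ = 3190 kg/m³
  option S: σ_y = 539.0 MPa, ρ = 10230 kg/m³
  option V: σ_y = 352.0 MPa, ρ = 3828 kg/m³
  option W: M = 7.48×10⁻³
  option P: M = 6.78×10⁻³
  option V: M = 4.90×10⁻³
  option S: M = 2.27×10⁻³
Highest index: option W.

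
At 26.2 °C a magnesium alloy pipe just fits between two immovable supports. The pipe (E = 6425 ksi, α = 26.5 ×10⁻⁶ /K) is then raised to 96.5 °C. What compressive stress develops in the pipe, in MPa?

E = 6425 ksi = 44.30 GPa.
ΔT = 70.30 K. Constrained thermal stress σ = E·α·ΔT = 44.30×10³ MPa × 26.5×10⁻⁶ × 70.30 = 82.5 MPa (compressive).

82.5 MPa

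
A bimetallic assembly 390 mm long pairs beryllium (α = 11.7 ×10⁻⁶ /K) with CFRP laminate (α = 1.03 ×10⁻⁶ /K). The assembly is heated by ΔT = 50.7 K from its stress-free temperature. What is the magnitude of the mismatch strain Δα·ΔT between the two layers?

5.41×10⁻⁴

Δα = |11.7 − 1.03|×10⁻⁶/K = 10.7×10⁻⁶/K.
Mismatch strain = Δα·ΔT = 10.7×10⁻⁶ × 50.7 = 5.41×10⁻⁴.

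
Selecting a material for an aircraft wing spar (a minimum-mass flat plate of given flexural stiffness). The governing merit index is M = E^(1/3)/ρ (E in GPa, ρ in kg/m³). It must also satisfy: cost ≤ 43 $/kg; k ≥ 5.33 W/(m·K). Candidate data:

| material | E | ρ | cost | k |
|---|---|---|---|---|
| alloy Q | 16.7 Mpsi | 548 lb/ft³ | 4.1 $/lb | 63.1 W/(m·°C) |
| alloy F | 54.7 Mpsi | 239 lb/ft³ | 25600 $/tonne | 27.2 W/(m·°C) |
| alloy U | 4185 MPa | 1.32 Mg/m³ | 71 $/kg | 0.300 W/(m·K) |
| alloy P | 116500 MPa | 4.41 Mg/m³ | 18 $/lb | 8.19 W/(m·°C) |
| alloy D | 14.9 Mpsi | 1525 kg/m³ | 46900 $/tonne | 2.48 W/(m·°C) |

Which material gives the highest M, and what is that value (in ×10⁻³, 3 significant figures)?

Screen on constraints: cost ≤ 43 $/kg; k ≥ 5.33 W/(m·K). Survivors: alloy Q, alloy F, alloy P.
Normalizing units and computing the index:
  alloy Q: E = 115.1 GPa, ρ = 8778 kg/m³
  alloy F: E = 377.1 GPa, ρ = 3828 kg/m³
  alloy P: E = 116.5 GPa, ρ = 4410 kg/m³
  alloy F: M = 1.89×10⁻³
  alloy P: M = 1.11×10⁻³
  alloy Q: M = 0.554×10⁻³
The maximum is for alloy F.

alloy F, M = 1.89×10⁻³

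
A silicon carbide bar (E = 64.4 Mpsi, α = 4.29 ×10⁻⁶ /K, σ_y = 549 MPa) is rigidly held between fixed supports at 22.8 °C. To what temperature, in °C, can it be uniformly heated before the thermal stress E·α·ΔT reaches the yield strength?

311 °C

E = 64.4 Mpsi = 444.0 GPa.
E·α·ΔT = 549.0 MPa ⇒ ΔT = 549.0 / (444.0×10³ × 4.29×10⁻⁶) = 288.2 K.
T = 22.8 + 288.2 = 311.0 °C.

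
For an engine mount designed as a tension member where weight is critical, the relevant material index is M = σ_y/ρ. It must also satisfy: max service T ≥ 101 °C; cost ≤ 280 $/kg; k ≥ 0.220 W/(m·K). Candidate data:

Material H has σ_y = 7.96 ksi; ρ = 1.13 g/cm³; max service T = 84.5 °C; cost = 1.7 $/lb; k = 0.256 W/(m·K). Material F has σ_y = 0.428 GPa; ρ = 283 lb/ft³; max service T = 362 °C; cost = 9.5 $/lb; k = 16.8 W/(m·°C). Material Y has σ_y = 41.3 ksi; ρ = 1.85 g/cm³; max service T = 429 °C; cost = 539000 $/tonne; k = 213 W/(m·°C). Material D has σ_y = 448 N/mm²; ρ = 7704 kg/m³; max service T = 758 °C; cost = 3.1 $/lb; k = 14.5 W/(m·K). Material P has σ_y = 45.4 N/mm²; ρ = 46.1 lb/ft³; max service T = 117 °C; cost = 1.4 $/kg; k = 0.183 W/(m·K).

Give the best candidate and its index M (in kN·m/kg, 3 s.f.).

Screen on constraints: max service T ≥ 101 °C; cost ≤ 280 $/kg; k ≥ 0.220 W/(m·K). Survivors: material F, material D.
After converting to SI:
  material F: σ_y = 428.0 MPa, ρ = 4533 kg/m³
  material D: σ_y = 448.0 MPa, ρ = 7704 kg/m³
  material F: M = 94.4 kN·m/kg
  material D: M = 58.2 kN·m/kg
Highest index: material F.

material F, M = 94.4 kN·m/kg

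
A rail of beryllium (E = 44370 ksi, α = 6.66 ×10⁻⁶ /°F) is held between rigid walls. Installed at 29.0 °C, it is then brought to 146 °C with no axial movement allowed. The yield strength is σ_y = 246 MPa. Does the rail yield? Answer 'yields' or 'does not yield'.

yields

E = 44370 ksi = 305.9 GPa.
α = 6.66×10⁻⁶/°F × 9/5 = 12.0×10⁻⁶/K.
ΔT = 117.0 K. Constrained thermal stress σ = E·α·ΔT = 305.9×10³ MPa × 12.0×10⁻⁶ × 117.0 = 429 MPa (compressive).
Compare to σ_y = 246 MPa: σ ≥ σ_y, so it yields.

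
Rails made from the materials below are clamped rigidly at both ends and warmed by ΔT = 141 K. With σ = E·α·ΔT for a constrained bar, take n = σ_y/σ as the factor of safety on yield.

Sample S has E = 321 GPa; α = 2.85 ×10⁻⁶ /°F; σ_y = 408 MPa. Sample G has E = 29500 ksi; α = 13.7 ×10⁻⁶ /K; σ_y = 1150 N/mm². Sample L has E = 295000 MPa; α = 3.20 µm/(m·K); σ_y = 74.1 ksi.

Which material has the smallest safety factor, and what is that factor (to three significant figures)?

sample S, n = 1.76

Per material, after unit conversion:
  sample S: E = 321.0, α = 5.13, σ_y = 408.0 → σ = 232 MPa, n = 1.76
  sample G: E = 203.4, α = 13.7, σ_y = 1150 → σ = 393 MPa, n = 2.93
  sample L: E = 295.0, α = 3.20, σ_y = 510.9 → σ = 133 MPa, n = 3.84
Smallest n: sample S with n = 1.76.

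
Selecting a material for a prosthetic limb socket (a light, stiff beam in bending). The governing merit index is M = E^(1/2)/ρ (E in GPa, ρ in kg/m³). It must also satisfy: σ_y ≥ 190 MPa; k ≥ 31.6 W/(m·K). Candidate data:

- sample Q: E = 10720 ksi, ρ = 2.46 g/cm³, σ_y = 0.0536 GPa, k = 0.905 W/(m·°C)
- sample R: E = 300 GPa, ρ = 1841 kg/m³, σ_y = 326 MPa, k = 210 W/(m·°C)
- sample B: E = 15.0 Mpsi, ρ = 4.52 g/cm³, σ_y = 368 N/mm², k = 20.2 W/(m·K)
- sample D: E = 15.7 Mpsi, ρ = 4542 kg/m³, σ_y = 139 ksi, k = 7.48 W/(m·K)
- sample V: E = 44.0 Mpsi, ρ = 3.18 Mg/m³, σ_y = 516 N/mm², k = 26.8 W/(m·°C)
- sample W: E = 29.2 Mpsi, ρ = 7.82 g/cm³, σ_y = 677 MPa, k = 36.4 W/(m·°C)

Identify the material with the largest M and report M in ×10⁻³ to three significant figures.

sample R, M = 9.41×10⁻³

Screen on constraints: σ_y ≥ 190 MPa; k ≥ 31.6 W/(m·K). Survivors: sample R, sample W.
Convert each candidate to consistent units, then evaluate M:
  sample R: E = 300.0 GPa, ρ = 1841 kg/m³
  sample W: E = 201.3 GPa, ρ = 7820 kg/m³
  sample R: M = 9.41×10⁻³
  sample W: M = 1.81×10⁻³
Sample R has the largest M.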